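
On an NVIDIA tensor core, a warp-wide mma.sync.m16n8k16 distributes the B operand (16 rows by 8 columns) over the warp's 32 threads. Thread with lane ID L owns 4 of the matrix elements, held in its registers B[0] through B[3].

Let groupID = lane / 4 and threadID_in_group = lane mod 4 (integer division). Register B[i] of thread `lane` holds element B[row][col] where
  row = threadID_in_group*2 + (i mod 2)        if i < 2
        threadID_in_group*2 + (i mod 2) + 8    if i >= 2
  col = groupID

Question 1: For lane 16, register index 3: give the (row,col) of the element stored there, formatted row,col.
lane 16⇒16/4=4, 16 mod 4=0
i=3  r:2·0+1+8⇒9  c:4

9,4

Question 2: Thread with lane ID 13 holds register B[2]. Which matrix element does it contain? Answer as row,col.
10,3

13: gr=3,th=1
[2] (1*2+0+8,3) = (10,3)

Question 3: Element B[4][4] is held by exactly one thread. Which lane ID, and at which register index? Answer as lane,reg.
18,0

c=4->g=4  r=4->rb=0,t=2,b0=0
L=4*4+2=18  i=0*2+0=0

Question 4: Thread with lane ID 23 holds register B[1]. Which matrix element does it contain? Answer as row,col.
7,5

lane 23: gid=5 (23/4), tid=3 (23%4)
i=1: r=3*2+1+0=7, c=gid=5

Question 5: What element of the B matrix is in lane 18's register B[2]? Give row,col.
lane 18: gr=4 (18/4), th=2 (18%4)
i=2: r=2*2+0+8=12, c=gr=4

12,4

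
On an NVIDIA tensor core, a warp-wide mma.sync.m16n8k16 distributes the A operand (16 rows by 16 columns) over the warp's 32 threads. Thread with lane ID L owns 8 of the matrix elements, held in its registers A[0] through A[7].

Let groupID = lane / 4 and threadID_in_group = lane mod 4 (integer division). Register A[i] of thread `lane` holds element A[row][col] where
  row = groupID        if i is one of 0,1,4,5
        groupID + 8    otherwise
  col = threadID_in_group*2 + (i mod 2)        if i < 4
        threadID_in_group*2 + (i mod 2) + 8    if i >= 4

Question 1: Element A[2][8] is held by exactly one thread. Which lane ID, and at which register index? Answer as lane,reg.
8,4

r=2→G=2,rhi=0  c=8→chi=1,T=0,p=0
L=2*4+0=8  i=1*4+0*2+0=4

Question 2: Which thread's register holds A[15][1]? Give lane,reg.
r=15→G=7,rhi=1  c=1→chi=0,T=0,p=1
L=7*4+0=28  i=0*4+1*2+1=3

28,3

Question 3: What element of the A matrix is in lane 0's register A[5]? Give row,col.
0,9

lane 0⇒0/4=0, 0 mod 4=0
i=5  r:0+0⇒0  c:2·0+1+8⇒9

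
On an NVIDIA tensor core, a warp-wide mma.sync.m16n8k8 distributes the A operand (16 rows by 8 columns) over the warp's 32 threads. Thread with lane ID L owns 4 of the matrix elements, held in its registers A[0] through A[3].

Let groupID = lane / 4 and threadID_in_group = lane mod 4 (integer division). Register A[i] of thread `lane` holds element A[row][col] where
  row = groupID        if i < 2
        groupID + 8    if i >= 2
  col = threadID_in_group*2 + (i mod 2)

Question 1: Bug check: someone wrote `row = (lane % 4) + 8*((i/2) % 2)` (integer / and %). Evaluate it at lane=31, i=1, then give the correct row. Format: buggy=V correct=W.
buggy=3 correct=7

`(lane % 4) + 8*((i/2) % 2)`[31,1]->3
31: g=7,t=3
[1] (7+0,3*2+1) = (7,7)
row: 3 vs 7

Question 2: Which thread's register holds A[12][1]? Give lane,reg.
r: 12->gid=4,r8=1  c: 1->tid=0,i&1=1
L=4*4+0=16  i=1*2+1=3

16,3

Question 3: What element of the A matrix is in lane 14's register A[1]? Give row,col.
3,5

L=14->g=14>>2=3, t=14&3=2
[1]->row 3+0=3  col 2·2+1=5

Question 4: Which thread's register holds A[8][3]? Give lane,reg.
r=8→G=0,rhi=1  c=3→T=1,p=1
L=0*4+1=1  i=1*2+1=3

1,3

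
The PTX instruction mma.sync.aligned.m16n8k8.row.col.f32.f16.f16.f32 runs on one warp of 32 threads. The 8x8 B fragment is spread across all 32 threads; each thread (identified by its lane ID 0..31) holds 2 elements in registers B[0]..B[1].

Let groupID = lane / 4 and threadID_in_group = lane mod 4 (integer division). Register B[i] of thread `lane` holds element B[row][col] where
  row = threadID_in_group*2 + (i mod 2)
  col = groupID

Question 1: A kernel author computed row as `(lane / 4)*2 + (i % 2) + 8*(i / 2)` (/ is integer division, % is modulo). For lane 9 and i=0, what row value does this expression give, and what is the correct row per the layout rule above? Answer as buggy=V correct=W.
buggy=4 correct=2

`(lane / 4)*2 + (i % 2) + 8*(i / 2)`[9,0]->4
9: g=2,t=1
[0] (1*2+0,2) = (2,2)
row: 4 vs 2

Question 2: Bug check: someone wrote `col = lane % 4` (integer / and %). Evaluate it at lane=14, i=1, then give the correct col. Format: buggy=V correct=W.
`lane % 4`[14,1]⇒2
lane 14: gr=3 (14/4), th=2 (14%4)
i=1: r=2*2+1=5, c=gr=3
col: 2 vs 3

buggy=2 correct=3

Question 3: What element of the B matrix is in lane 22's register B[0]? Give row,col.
4,5

lane 22: gr=5 (22/4), th=2 (22%4)
i=0: r=2*2+0=4, c=gr=5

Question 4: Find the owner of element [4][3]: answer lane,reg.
14,0

c:3=>grp=3  r:4=>tig=2,lo=0
L=3*4+2=14  i=0=0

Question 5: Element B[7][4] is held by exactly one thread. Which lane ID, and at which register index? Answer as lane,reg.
c=4⇒gr=4  r=7⇒th=3,odd=1
L=4*4+3=19  i=1=1

19,1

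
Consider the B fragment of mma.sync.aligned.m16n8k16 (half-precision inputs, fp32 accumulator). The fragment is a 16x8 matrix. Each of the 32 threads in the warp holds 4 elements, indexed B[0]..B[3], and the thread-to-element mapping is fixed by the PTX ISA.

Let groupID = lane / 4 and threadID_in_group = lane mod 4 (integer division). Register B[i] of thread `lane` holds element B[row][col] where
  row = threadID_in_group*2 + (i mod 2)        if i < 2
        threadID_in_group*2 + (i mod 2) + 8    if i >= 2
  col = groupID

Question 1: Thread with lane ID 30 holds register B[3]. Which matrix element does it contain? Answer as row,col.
L=30→G=30>>2=7, T=30&3=2
[3]→row 2·2+1+8=13  col G=7

13,7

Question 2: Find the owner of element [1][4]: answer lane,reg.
c:4=>grp=4  r:1=>rB=0,tig=0,lo=1
L=4*4+0=16  i=0*2+1=1

16,1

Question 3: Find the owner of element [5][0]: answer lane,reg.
c=0→G=0  r=5→rhi=0,T=2,p=1
L=0*4+2=2  i=0*2+1=1

2,1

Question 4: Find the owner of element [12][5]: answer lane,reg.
c: 5->gid=5  r: 12->r8=1,tid=2,i&1=0
L=5*4+2=22  i=1*2+0=2

22,2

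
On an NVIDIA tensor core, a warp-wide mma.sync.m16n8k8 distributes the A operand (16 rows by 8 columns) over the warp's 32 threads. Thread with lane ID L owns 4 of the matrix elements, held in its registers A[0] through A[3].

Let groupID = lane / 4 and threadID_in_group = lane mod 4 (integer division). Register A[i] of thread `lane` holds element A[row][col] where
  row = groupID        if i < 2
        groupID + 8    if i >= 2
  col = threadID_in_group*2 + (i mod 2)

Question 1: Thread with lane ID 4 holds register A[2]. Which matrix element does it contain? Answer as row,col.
9,0

L=4->g=4>>2=1, t=4&3=0
[2]->row 1+8=9  col 0·2+0=0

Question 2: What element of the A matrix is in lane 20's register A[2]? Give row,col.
L=20->g=20>>2=5, t=20&3=0
[2]->row 5+8=13  col 0·2+0=0

13,0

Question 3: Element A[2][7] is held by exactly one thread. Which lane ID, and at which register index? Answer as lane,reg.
11,1

r=2->g=2,rb=0  c=7->t=3,b0=1
L=2*4+3=11  i=0*2+1=1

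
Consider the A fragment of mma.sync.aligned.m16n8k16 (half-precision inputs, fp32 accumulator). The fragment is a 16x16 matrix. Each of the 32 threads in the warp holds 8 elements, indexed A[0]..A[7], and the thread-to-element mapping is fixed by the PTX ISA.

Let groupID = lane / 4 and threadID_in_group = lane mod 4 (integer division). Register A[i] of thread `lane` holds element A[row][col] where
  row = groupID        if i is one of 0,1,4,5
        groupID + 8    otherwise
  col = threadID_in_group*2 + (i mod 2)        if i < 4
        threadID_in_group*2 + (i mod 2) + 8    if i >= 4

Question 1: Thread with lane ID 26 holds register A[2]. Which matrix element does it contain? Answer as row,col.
lane 26=>26/4=6, 26 mod 4=2
i=2  r:6+8=>14  c:2·2+0+0=>4

14,4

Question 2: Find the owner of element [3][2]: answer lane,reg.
r=3→G=3,rhi=0  c=2→chi=0,T=1,p=0
L=3*4+1=13  i=0*4+0*2+0=0

13,0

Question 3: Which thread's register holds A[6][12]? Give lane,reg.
r=6→G=6,rhi=0  c=12→chi=1,T=2,p=0
L=6*4+2=26  i=1*4+0*2+0=4

26,4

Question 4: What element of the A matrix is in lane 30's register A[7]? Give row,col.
30: G=7,T=2
[7] (7+8,2*2+1+8) = (15,13)

15,13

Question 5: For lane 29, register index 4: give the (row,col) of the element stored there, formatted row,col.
7,10

lane 29: grp=7 (29/4), tig=1 (29%4)
i=4: r=7+0=7, c=1*2+0+8=10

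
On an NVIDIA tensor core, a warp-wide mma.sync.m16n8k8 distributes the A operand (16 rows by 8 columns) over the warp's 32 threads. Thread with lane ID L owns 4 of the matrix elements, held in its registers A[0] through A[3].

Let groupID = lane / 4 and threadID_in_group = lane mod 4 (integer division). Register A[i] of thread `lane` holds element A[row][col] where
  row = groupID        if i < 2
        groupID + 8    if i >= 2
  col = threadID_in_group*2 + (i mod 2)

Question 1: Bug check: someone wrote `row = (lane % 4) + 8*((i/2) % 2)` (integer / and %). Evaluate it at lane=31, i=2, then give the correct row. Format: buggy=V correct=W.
`(lane % 4) + 8*((i/2) % 2)`[31,2]=>11
L=31=>grp=31>>2=7, tig=31&3=3
[2]=>row 7+8=15  col 3·2+0=6
row: 11 vs 15

buggy=11 correct=15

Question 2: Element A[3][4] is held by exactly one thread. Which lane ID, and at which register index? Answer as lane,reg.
r: 3->gid=3,r8=0  c: 4->tid=2,i&1=0
L=3*4+2=14  i=0*2+0=0

14,0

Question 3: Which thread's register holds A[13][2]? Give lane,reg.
r:13=>grp=5,rB=1  c:2=>tig=1,lo=0
L=5*4+1=21  i=1*2+0=2

21,2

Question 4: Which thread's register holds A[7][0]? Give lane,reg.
r=7->g=7,rb=0  c=0->t=0,b0=0
L=7*4+0=28  i=0*2+0=0

28,0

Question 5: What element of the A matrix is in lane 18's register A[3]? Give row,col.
lane 18->18/4=4, 18 mod 4=2
i=3  r:4+8->12  c:2·2+1->5

12,5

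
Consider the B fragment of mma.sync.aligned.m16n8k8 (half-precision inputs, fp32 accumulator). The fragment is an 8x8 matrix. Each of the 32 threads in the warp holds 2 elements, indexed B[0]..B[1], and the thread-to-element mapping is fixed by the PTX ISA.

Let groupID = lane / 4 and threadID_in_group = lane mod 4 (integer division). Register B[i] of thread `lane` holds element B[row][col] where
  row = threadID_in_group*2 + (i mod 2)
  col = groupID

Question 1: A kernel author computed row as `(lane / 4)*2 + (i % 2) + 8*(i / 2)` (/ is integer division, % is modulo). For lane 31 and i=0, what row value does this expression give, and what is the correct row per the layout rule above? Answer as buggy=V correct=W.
`(lane / 4)*2 + (i % 2) + 8*(i / 2)`[31,0]->14
lane 31: g=7 (31/4), t=3 (31%4)
i=0: r=3*2+0=6, c=g=7
row: 14 vs 6

buggy=14 correct=6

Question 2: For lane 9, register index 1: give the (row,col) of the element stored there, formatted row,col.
3,2

9: grp=2,tig=1
[1] (1*2+1,2) = (3,2)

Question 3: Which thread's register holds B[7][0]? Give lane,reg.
3,1

c=0→G=0  r=7→T=3,p=1
L=0*4+3=3  i=1=1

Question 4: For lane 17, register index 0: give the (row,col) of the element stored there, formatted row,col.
2,4

lane 17->17/4=4, 17 mod 4=1
i=0  r:2·1+0->2  c:4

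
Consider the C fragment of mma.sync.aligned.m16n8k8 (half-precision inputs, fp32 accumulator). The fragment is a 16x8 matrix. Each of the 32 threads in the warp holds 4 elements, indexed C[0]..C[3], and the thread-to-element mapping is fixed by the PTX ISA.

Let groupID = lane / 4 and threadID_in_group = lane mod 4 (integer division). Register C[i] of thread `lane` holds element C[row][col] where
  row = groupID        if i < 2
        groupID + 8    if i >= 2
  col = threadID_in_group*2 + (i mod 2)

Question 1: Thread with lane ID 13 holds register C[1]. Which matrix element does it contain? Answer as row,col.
lane 13->13/4=3, 13 mod 4=1
i=1  r:3+0->3  c:2·1+1->3

3,3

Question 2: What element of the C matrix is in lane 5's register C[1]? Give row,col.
1,3

lane 5=>5/4=1, 5 mod 4=1
i=1  r:1+0=>1  c:2·1+1=>3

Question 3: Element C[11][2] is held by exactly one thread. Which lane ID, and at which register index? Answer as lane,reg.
13,2

r:11=>grp=3,rB=1  c:2=>tig=1,lo=0
L=3*4+1=13  i=1*2+0=2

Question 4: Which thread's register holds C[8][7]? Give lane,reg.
r=8⇒gr=0,Rb=1  c=7⇒th=3,odd=1
L=0*4+3=3  i=1*2+1=3

3,3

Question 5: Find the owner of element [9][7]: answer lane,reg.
7,3

r=9->g=1,rb=1  c=7->t=3,b0=1
L=1*4+3=7  i=1*2+1=3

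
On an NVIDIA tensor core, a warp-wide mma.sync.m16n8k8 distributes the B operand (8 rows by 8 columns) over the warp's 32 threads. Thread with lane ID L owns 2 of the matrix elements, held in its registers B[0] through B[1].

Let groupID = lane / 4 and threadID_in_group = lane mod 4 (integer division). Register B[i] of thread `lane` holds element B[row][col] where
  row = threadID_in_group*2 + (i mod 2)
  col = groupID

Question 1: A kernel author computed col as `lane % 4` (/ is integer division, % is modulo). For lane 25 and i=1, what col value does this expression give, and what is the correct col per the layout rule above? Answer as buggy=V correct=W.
`lane % 4`[25,1]=>1
lane 25=>25/4=6, 25 mod 4=1
i=1  r:2·1+1=>3  c:6
col: 1 vs 6

buggy=1 correct=6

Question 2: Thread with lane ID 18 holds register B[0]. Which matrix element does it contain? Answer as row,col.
4,4

18: G=4,T=2
[0] (2*2+0,4) = (4,4)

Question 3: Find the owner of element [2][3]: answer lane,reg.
13,0

c:3=>grp=3  r:2=>tig=1,lo=0
L=3*4+1=13  i=0=0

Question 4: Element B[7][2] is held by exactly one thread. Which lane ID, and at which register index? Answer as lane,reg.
c=2⇒gr=2  r=7⇒th=3,odd=1
L=2*4+3=11  i=1=1

11,1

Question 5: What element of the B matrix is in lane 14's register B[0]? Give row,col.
lane 14: gr=3 (14/4), th=2 (14%4)
i=0: r=2*2+0=4, c=gr=3

4,3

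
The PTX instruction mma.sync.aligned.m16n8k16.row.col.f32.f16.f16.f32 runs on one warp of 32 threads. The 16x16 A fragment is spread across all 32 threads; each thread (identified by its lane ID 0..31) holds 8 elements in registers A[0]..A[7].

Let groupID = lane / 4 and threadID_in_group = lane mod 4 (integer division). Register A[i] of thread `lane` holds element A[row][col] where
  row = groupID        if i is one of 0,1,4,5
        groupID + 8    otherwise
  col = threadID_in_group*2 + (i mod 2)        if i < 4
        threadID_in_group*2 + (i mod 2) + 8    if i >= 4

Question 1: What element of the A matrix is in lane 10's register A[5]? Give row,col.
lane 10: grp=2 (10/4), tig=2 (10%4)
i=5: r=2+0=2, c=2*2+1+8=13

2,13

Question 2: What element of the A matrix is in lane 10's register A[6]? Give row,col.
lane 10: gr=2 (10/4), th=2 (10%4)
i=6: r=2+8=10, c=2*2+0+8=12

10,12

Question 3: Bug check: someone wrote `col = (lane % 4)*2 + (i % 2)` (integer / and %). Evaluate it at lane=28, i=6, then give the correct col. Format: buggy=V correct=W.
buggy=0 correct=8

`(lane % 4)*2 + (i % 2)`[28,6]=>0
lane 28=>28/4=7, 28 mod 4=0
i=6  r:7+8=>15  c:2·0+0+8=>8
col: 0 vs 8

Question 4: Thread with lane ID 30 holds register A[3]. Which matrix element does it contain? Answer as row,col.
15,5

30: G=7,T=2
[3] (7+8,2*2+1+0) = (15,5)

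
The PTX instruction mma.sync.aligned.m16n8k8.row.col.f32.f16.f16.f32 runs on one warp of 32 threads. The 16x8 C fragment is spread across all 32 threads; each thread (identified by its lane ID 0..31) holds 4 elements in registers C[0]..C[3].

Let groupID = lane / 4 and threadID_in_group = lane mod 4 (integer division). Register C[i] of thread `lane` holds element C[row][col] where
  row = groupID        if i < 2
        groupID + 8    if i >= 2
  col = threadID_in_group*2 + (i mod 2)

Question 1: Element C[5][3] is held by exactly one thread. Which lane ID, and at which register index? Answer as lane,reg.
r=5→G=5,rhi=0  c=3→T=1,p=1
L=5*4+1=21  i=0*2+1=1

21,1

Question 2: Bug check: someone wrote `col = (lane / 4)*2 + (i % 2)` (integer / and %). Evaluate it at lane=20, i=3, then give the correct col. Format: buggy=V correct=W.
`(lane / 4)*2 + (i % 2)`[20,3]→11
20: G=5,T=0
[3] (5+8,0*2+1) = (13,1)
col: 11 vs 1

buggy=11 correct=1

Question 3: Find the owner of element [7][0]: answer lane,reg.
r: 7->gid=7,r8=0  c: 0->tid=0,i&1=0
L=7*4+0=28  i=0*2+0=0

28,0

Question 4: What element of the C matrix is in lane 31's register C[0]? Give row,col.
7,6

lane 31→31/4=7, 31 mod 4=3
i=0  r:7+0→7  c:2·3+0→6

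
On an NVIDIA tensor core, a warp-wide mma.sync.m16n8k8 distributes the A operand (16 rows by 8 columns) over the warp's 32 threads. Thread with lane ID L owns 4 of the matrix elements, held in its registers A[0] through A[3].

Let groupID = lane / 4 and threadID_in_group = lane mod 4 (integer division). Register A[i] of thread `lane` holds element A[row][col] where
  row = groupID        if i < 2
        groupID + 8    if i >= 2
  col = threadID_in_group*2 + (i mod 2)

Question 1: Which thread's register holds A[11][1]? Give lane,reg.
12,3

r:11=>grp=3,rB=1  c:1=>tig=0,lo=1
L=3*4+0=12  i=1*2+1=3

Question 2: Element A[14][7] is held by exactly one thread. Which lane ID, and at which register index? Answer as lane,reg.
27,3

r:14=>grp=6,rB=1  c:7=>tig=3,lo=1
L=6*4+3=27  i=1*2+1=3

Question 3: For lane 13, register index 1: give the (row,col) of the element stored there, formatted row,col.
13: G=3,T=1
[1] (3+0,1*2+1) = (3,3)

3,3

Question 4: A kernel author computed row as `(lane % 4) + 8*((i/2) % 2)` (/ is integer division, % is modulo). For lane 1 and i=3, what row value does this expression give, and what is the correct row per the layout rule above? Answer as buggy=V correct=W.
buggy=9 correct=8

`(lane % 4) + 8*((i/2) % 2)`[1,3]→9
lane 1: G=0 (1/4), T=1 (1%4)
i=3: r=0+8=8, c=1*2+1=3
row: 9 vs 8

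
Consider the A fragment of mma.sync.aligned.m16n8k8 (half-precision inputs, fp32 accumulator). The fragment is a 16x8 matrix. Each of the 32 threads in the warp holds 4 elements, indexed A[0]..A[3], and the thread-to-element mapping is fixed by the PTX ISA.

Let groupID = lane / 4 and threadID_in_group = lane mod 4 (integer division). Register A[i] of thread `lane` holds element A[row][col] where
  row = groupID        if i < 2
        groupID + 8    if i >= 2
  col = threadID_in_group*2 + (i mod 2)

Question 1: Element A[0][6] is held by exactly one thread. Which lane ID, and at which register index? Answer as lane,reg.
3,0

r=0→G=0,rhi=0  c=6→T=3,p=0
L=0*4+3=3  i=0*2+0=0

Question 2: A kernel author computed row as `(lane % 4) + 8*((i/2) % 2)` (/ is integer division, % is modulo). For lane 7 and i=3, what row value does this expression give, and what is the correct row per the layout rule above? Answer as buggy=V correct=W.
`(lane % 4) + 8*((i/2) % 2)`[7,3]→11
L=7→G=7>>2=1, T=7&3=3
[3]→row 1+8=9  col 3·2+1=7
row: 11 vs 9

buggy=11 correct=9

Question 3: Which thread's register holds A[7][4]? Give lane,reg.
30,0

r=7⇒gr=7,Rb=0  c=4⇒th=2,odd=0
L=7*4+2=30  i=0*2+0=0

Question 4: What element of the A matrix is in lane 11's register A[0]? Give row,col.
2,6

11: G=2,T=3
[0] (2+0,3*2+0) = (2,6)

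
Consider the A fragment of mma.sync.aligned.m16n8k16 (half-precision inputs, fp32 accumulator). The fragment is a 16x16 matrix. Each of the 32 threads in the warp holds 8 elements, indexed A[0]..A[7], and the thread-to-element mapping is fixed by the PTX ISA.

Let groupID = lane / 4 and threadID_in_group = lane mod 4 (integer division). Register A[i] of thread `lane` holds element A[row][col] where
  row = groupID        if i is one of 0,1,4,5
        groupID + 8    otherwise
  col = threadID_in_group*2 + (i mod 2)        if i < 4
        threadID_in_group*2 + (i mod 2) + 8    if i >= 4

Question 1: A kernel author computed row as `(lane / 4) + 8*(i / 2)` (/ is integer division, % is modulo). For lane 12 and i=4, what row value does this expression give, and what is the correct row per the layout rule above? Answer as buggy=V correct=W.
`(lane / 4) + 8*(i / 2)`[12,4]=>19
lane 12: grp=3 (12/4), tig=0 (12%4)
i=4: r=3+0=3, c=0*2+0+8=8
row: 19 vs 3

buggy=19 correct=3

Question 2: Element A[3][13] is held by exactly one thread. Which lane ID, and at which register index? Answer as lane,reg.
r: 3->gid=3,r8=0  c: 13->c8=1,tid=2,i&1=1
L=3*4+2=14  i=1*4+0*2+1=5

14,5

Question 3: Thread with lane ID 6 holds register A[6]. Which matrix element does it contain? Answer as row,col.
lane 6: gid=1 (6/4), tid=2 (6%4)
i=6: r=1+8=9, c=2*2+0+8=12

9,12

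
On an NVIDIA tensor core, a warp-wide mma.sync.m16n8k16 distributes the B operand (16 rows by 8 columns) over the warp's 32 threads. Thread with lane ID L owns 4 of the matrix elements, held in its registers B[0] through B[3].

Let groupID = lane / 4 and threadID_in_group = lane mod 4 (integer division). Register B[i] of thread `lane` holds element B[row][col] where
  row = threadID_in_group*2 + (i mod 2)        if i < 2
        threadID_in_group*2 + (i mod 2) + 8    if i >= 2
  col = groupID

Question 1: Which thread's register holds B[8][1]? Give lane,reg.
c=1→G=1  r=8→rhi=1,T=0,p=0
L=1*4+0=4  i=1*2+0=2

4,2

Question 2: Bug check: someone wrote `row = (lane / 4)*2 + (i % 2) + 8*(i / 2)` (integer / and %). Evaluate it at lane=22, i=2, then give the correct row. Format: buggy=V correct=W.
buggy=18 correct=12

`(lane / 4)*2 + (i % 2) + 8*(i / 2)`[22,2]->18
L=22->gid=22>>2=5, tid=22&3=2
[2]->row 2·2+0+8=12  col gid=5
row: 18 vs 12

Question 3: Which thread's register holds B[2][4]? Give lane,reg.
17,0

c:4=>grp=4  r:2=>rB=0,tig=1,lo=0
L=4*4+1=17  i=0*2+0=0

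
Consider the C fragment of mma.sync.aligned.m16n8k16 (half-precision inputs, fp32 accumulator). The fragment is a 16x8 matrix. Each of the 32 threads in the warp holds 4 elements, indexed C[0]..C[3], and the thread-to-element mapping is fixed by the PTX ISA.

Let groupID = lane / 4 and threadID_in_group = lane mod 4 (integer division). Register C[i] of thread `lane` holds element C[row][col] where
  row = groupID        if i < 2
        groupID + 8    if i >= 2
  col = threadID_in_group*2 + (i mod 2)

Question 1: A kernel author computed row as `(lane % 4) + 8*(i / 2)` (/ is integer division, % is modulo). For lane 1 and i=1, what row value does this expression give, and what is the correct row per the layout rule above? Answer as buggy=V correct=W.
buggy=1 correct=0

`(lane % 4) + 8*(i / 2)`[1,1]->1
1: gid=0,tid=1
[1] (0+0,1*2+1) = (0,3)
row: 1 vs 0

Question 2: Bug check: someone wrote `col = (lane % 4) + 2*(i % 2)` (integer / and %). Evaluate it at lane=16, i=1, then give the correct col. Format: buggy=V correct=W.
`(lane % 4) + 2*(i % 2)`[16,1]⇒2
L=16⇒gr=16>>2=4, th=16&3=0
[1]⇒row 4+0=4  col 0·2+1=1
col: 2 vs 1

buggy=2 correct=1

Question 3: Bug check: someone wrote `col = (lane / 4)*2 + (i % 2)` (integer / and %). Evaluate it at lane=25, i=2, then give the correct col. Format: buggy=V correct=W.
`(lane / 4)*2 + (i % 2)`[25,2]=>12
lane 25=>25/4=6, 25 mod 4=1
i=2  r:6+8=>14  c:2·1+0=>2
col: 12 vs 2

buggy=12 correct=2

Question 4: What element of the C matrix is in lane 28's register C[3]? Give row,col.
15,1

lane 28: g=7 (28/4), t=0 (28%4)
i=3: r=7+8=15, c=0*2+1=1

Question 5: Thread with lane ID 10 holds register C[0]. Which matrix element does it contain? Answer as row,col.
2,4

lane 10: g=2 (10/4), t=2 (10%4)
i=0: r=2+0=2, c=2*2+0=4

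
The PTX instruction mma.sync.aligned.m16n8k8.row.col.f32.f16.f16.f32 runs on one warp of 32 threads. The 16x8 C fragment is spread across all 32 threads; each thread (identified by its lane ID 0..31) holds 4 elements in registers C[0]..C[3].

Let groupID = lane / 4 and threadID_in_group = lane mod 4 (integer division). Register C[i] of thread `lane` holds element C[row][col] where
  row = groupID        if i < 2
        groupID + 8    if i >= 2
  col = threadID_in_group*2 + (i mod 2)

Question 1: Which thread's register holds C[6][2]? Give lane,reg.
25,0

r=6→G=6,rhi=0  c=2→T=1,p=0
L=6*4+1=25  i=0*2+0=0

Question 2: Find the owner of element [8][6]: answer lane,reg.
3,2

r=8->g=0,rb=1  c=6->t=3,b0=0
L=0*4+3=3  i=1*2+0=2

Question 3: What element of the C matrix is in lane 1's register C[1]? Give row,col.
0,3

lane 1⇒1/4=0, 1 mod 4=1
i=1  r:0+0⇒0  c:2·1+1⇒3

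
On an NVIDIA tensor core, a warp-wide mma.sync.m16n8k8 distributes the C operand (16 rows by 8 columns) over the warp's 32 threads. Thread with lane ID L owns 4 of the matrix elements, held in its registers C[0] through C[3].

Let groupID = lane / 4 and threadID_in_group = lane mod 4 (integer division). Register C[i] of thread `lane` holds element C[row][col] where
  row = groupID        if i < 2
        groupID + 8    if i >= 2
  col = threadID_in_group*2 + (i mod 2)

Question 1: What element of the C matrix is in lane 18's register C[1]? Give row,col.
L=18⇒gr=18>>2=4, th=18&3=2
[1]⇒row 4+0=4  col 2·2+1=5

4,5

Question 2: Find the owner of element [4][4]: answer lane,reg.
r=4->g=4,rb=0  c=4->t=2,b0=0
L=4*4+2=18  i=0*2+0=0

18,0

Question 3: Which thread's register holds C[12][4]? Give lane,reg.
18,2

r=12->g=4,rb=1  c=4->t=2,b0=0
L=4*4+2=18  i=1*2+0=2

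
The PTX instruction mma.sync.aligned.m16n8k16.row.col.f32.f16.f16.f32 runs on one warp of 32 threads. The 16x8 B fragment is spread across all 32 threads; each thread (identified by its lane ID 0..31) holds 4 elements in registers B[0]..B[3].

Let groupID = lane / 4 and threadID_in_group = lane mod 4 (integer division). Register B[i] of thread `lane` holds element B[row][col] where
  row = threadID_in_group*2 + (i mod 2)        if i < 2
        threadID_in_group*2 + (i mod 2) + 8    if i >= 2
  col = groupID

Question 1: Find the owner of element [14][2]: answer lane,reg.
c: 2->gid=2  r: 14->r8=1,tid=3,i&1=0
L=2*4+3=11  i=1*2+0=2

11,2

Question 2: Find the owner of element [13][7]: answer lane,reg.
30,3

c:7=>grp=7  r:13=>rB=1,tig=2,lo=1
L=7*4+2=30  i=1*2+1=3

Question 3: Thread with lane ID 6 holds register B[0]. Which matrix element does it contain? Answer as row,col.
4,1

L=6⇒gr=6>>2=1, th=6&3=2
[0]⇒row 2·2+0+0=4  col gr=1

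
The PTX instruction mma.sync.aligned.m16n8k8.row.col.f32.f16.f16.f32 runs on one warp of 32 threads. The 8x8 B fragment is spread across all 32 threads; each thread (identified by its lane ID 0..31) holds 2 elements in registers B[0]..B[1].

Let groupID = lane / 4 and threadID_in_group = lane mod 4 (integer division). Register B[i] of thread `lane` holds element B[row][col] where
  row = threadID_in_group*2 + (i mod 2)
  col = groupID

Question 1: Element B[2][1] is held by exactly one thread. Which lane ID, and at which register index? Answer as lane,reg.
c=1⇒gr=1  r=2⇒th=1,odd=0
L=1*4+1=5  i=0=0

5,0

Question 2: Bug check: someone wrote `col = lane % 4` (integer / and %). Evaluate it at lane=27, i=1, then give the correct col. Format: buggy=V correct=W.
buggy=3 correct=6

`lane % 4`[27,1]->3
L=27->gid=27>>2=6, tid=27&3=3
[1]->row 3·2+1=7  col gid=6
col: 3 vs 6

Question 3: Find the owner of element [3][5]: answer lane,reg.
21,1

c=5⇒gr=5  r=3⇒th=1,odd=1
L=5*4+1=21  i=1=1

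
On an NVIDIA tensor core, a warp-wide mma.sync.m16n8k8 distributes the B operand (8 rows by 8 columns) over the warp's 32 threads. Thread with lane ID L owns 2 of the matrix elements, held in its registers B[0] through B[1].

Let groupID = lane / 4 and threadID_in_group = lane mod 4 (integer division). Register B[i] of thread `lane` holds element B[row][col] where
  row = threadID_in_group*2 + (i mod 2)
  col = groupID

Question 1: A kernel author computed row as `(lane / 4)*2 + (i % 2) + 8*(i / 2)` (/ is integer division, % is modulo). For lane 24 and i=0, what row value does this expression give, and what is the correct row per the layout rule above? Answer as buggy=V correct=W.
buggy=12 correct=0

`(lane / 4)*2 + (i % 2) + 8*(i / 2)`[24,0]→12
24: G=6,T=0
[0] (0*2+0,6) = (0,6)
row: 12 vs 0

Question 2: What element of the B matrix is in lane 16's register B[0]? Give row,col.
16: grp=4,tig=0
[0] (0*2+0,4) = (0,4)

0,4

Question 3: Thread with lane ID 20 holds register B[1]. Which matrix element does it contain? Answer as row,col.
L=20⇒gr=20>>2=5, th=20&3=0
[1]⇒row 0·2+1=1  col gr=5

1,5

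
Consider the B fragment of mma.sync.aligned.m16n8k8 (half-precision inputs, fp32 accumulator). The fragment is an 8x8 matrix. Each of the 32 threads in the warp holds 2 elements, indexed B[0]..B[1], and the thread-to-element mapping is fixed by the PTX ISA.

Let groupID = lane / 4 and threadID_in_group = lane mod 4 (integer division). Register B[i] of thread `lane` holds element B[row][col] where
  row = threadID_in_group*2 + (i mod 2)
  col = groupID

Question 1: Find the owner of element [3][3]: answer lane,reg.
13,1

c: 3->gid=3  r: 3->tid=1,i&1=1
L=3*4+1=13  i=1=1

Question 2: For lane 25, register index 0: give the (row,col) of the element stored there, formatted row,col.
2,6

L=25->gid=25>>2=6, tid=25&3=1
[0]->row 1·2+0=2  col gid=6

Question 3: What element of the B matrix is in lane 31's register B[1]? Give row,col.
7,7

L=31->gid=31>>2=7, tid=31&3=3
[1]->row 3·2+1=7  col gid=7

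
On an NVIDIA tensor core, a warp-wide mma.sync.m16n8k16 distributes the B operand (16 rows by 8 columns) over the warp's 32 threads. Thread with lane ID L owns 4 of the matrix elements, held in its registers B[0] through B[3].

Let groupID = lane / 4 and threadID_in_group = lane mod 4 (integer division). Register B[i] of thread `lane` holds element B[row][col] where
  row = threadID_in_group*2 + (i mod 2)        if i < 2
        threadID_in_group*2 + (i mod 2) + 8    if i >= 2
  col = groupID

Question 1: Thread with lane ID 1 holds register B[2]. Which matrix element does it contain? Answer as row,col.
10,0

1: g=0,t=1
[2] (1*2+0+8,0) = (10,0)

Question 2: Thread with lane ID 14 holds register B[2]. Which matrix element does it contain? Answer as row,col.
14: g=3,t=2
[2] (2*2+0+8,3) = (12,3)

12,3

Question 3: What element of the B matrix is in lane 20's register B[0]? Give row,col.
L=20→G=20>>2=5, T=20&3=0
[0]→row 0·2+0+0=0  col G=5

0,5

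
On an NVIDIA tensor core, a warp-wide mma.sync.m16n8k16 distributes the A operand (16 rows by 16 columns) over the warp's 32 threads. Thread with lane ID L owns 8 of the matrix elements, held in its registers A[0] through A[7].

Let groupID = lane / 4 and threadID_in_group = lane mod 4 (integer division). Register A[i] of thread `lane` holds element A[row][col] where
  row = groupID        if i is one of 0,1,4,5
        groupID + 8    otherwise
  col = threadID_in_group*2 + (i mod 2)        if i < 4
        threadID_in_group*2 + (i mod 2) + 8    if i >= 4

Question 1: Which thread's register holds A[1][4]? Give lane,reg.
6,0

r=1→G=1,rhi=0  c=4→chi=0,T=2,p=0
L=1*4+2=6  i=0*4+0*2+0=0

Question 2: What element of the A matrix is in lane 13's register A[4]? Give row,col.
3,10

lane 13→13/4=3, 13 mod 4=1
i=4  r:3+0→3  c:2·1+0+8→10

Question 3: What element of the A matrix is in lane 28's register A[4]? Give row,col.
7,8

28: grp=7,tig=0
[4] (7+0,0*2+0+8) = (7,8)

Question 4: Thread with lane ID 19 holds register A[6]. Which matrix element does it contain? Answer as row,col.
12,14

19: g=4,t=3
[6] (4+8,3*2+0+8) = (12,14)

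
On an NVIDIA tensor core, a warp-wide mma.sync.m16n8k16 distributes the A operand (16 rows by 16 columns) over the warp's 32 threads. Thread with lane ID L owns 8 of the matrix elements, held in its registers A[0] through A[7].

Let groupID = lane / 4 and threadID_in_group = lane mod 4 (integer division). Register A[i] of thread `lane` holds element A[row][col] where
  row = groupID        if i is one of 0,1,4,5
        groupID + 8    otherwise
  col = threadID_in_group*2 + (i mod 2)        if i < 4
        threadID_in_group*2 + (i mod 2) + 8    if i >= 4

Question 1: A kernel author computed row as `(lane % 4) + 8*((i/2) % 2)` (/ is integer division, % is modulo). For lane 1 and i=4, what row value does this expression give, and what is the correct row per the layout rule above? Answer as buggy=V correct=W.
`(lane % 4) + 8*((i/2) % 2)`[1,4]->1
L=1->gid=1>>2=0, tid=1&3=1
[4]->row 0+0=0  col 1·2+0+8=10
row: 1 vs 0

buggy=1 correct=0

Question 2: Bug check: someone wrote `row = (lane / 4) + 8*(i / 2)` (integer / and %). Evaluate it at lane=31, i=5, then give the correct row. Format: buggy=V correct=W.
buggy=23 correct=7

`(lane / 4) + 8*(i / 2)`[31,5]->23
lane 31: g=7 (31/4), t=3 (31%4)
i=5: r=7+0=7, c=3*2+1+8=15
row: 23 vs 7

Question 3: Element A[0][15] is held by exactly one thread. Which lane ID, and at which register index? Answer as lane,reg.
3,5

r: 0->gid=0,r8=0  c: 15->c8=1,tid=3,i&1=1
L=0*4+3=3  i=1*4+0*2+1=5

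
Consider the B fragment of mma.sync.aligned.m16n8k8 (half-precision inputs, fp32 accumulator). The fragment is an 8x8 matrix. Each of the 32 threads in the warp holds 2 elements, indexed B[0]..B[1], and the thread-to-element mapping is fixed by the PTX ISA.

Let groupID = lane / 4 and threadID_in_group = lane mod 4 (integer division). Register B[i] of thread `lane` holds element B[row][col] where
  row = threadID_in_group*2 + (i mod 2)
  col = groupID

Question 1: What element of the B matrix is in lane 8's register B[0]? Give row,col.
0,2

lane 8→8/4=2, 8 mod 4=0
i=0  r:2·0+0→0  c:2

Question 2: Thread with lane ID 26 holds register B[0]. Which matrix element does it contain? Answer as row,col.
4,6

26: g=6,t=2
[0] (2*2+0,6) = (4,6)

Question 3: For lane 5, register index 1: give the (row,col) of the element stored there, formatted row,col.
5: gr=1,th=1
[1] (1*2+1,1) = (3,1)

3,1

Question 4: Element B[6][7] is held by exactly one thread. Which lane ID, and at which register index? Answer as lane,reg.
c=7->g=7  r=6->t=3,b0=0
L=7*4+3=31  i=0=0

31,0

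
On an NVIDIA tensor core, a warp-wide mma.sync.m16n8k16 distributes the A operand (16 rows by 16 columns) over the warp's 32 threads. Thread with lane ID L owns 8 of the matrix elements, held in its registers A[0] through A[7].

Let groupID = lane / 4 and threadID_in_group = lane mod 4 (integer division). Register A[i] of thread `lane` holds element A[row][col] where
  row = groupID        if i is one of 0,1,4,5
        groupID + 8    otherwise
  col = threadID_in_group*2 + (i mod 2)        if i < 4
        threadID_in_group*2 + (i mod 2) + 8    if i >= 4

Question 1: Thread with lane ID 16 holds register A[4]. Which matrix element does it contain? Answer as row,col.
16: gr=4,th=0
[4] (4+0,0*2+0+8) = (4,8)

4,8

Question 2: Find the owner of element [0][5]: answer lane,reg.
r: 0->gid=0,r8=0  c: 5->c8=0,tid=2,i&1=1
L=0*4+2=2  i=0*4+0*2+1=1

2,1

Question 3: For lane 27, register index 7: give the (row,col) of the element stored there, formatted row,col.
27: G=6,T=3
[7] (6+8,3*2+1+8) = (14,15)

14,15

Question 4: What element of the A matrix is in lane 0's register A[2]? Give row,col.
8,0

lane 0->0/4=0, 0 mod 4=0
i=2  r:0+8->8  c:2·0+0+0->0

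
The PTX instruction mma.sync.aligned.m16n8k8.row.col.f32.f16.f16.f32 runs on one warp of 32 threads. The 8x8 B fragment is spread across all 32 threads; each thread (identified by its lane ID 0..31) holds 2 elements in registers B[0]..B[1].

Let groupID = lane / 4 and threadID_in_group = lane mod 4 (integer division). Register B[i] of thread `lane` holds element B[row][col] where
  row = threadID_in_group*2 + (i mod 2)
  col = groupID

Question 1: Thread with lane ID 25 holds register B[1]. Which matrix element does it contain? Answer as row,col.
3,6

L=25->gid=25>>2=6, tid=25&3=1
[1]->row 1·2+1=3  col gid=6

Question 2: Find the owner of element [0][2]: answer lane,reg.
8,0

c:2=>grp=2  r:0=>tig=0,lo=0
L=2*4+0=8  i=0=0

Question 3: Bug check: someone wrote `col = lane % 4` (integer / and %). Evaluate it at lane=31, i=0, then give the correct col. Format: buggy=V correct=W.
buggy=3 correct=7

`lane % 4`[31,0]⇒3
lane 31: gr=7 (31/4), th=3 (31%4)
i=0: r=3*2+0=6, c=gr=7
col: 3 vs 7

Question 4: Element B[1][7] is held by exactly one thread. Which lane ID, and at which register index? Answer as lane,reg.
c=7⇒gr=7  r=1⇒th=0,odd=1
L=7*4+0=28  i=1=1

28,1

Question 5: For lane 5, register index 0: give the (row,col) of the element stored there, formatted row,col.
lane 5→5/4=1, 5 mod 4=1
i=0  r:2·1+0→2  c:1

2,1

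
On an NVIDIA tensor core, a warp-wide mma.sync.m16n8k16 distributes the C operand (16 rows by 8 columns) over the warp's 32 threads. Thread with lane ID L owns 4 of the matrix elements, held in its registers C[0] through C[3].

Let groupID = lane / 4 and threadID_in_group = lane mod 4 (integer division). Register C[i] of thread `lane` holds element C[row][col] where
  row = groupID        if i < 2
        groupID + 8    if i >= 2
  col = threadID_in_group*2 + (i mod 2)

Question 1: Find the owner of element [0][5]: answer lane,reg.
r: 0->gid=0,r8=0  c: 5->tid=2,i&1=1
L=0*4+2=2  i=0*2+1=1

2,1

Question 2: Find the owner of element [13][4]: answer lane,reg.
22,2

r=13⇒gr=5,Rb=1  c=4⇒th=2,odd=0
L=5*4+2=22  i=1*2+0=2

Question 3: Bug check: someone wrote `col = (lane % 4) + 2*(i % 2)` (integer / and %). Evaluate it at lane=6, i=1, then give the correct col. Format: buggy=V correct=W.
`(lane % 4) + 2*(i % 2)`[6,1]→4
lane 6→6/4=1, 6 mod 4=2
i=1  r:1+0→1  c:2·2+1→5
col: 4 vs 5

buggy=4 correct=5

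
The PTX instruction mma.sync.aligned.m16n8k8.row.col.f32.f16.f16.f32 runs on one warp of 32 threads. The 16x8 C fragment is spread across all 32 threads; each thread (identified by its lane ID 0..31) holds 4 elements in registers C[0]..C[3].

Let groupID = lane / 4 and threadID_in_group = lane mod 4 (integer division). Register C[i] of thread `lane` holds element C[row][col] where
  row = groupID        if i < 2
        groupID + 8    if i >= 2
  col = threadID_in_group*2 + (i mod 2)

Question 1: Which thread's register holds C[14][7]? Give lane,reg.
27,3

r:14=>grp=6,rB=1  c:7=>tig=3,lo=1
L=6*4+3=27  i=1*2+1=3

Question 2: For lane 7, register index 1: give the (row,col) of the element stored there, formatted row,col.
7: gid=1,tid=3
[1] (1+0,3*2+1) = (1,7)

1,7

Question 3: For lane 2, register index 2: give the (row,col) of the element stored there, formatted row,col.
lane 2: gid=0 (2/4), tid=2 (2%4)
i=2: r=0+8=8, c=2*2+0=4

8,4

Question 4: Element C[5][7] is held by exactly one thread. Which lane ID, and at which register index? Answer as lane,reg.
23,1

r=5→G=5,rhi=0  c=7→T=3,p=1
L=5*4+3=23  i=0*2+1=1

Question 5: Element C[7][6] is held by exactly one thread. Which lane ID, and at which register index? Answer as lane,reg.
31,0

r=7⇒gr=7,Rb=0  c=6⇒th=3,odd=0
L=7*4+3=31  i=0*2+0=0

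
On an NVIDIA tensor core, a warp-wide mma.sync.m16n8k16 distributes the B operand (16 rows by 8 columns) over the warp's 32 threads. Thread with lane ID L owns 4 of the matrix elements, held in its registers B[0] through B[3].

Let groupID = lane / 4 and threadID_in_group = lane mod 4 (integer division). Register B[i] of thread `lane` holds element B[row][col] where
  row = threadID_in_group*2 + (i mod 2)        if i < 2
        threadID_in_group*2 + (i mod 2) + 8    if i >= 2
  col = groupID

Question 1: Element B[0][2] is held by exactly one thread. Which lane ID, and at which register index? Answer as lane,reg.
8,0

c:2=>grp=2  r:0=>rB=0,tig=0,lo=0
L=2*4+0=8  i=0*2+0=0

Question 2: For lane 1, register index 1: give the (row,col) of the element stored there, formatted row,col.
3,0

lane 1: grp=0 (1/4), tig=1 (1%4)
i=1: r=1*2+1+0=3, c=grp=0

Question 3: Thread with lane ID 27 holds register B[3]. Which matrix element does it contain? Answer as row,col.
15,6

L=27=>grp=27>>2=6, tig=27&3=3
[3]=>row 3·2+1+8=15  col grp=6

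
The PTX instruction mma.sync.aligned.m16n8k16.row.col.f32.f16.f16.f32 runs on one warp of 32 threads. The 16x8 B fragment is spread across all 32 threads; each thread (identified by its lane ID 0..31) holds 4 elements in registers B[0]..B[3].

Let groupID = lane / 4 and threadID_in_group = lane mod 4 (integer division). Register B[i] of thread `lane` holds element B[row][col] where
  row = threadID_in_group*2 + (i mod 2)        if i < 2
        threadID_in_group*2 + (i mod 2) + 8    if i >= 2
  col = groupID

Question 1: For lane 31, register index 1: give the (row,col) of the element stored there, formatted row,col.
7,7

31: g=7,t=3
[1] (3*2+1+0,7) = (7,7)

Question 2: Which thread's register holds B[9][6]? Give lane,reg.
24,3

c:6=>grp=6  r:9=>rB=1,tig=0,lo=1
L=6*4+0=24  i=1*2+1=3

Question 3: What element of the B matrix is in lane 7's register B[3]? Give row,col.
15,1

lane 7->7/4=1, 7 mod 4=3
i=3  r:2·3+1+8->15  c:1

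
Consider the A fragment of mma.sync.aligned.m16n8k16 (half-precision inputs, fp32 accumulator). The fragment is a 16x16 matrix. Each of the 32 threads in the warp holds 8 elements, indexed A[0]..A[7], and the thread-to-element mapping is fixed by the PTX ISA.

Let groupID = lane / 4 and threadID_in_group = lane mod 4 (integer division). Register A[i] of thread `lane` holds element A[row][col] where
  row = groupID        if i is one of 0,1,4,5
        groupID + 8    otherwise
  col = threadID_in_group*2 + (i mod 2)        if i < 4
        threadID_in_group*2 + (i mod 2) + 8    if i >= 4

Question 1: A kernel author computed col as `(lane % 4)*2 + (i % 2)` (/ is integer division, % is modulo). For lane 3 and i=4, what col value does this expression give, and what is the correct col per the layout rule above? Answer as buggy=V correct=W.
buggy=6 correct=14

`(lane % 4)*2 + (i % 2)`[3,4]=>6
lane 3=>3/4=0, 3 mod 4=3
i=4  r:0+0=>0  c:2·3+0+8=>14
col: 6 vs 14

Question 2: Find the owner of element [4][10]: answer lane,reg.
17,4

r: 4->gid=4,r8=0  c: 10->c8=1,tid=1,i&1=0
L=4*4+1=17  i=1*4+0*2+0=4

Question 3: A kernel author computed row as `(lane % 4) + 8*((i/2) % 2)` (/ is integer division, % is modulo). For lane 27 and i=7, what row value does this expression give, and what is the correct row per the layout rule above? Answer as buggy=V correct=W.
buggy=11 correct=14

`(lane % 4) + 8*((i/2) % 2)`[27,7]⇒11
27: gr=6,th=3
[7] (6+8,3*2+1+8) = (14,15)
row: 11 vs 14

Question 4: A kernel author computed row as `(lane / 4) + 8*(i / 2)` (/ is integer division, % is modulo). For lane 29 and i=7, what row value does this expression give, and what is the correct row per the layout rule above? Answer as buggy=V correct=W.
buggy=31 correct=15

`(lane / 4) + 8*(i / 2)`[29,7]->31
lane 29->29/4=7, 29 mod 4=1
i=7  r:7+8->15  c:2·1+1+8->11
row: 31 vs 15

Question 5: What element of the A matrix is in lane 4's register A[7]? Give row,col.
4: grp=1,tig=0
[7] (1+8,0*2+1+8) = (9,9)

9,9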